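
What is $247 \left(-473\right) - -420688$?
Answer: $303857$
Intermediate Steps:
$247 \left(-473\right) - -420688 = -116831 + 420688 = 303857$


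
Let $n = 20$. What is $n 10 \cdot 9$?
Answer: $1800$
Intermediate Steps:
$n 10 \cdot 9 = 20 \cdot 10 \cdot 9 = 200 \cdot 9 = 1800$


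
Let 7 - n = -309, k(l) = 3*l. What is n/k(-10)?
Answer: -158/15 ≈ -10.533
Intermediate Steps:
n = 316 (n = 7 - 1*(-309) = 7 + 309 = 316)
n/k(-10) = 316/((3*(-10))) = 316/(-30) = 316*(-1/30) = -158/15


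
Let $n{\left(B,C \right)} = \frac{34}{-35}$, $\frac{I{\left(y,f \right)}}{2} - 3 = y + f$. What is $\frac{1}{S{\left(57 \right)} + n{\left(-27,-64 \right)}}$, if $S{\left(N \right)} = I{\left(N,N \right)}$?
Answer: $\frac{35}{8156} \approx 0.0042913$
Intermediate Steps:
$I{\left(y,f \right)} = 6 + 2 f + 2 y$ ($I{\left(y,f \right)} = 6 + 2 \left(y + f\right) = 6 + 2 \left(f + y\right) = 6 + \left(2 f + 2 y\right) = 6 + 2 f + 2 y$)
$S{\left(N \right)} = 6 + 4 N$ ($S{\left(N \right)} = 6 + 2 N + 2 N = 6 + 4 N$)
$n{\left(B,C \right)} = - \frac{34}{35}$ ($n{\left(B,C \right)} = 34 \left(- \frac{1}{35}\right) = - \frac{34}{35}$)
$\frac{1}{S{\left(57 \right)} + n{\left(-27,-64 \right)}} = \frac{1}{\left(6 + 4 \cdot 57\right) - \frac{34}{35}} = \frac{1}{\left(6 + 228\right) - \frac{34}{35}} = \frac{1}{234 - \frac{34}{35}} = \frac{1}{\frac{8156}{35}} = \frac{35}{8156}$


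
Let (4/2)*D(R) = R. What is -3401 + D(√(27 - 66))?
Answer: -3401 + I*√39/2 ≈ -3401.0 + 3.1225*I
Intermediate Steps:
D(R) = R/2
-3401 + D(√(27 - 66)) = -3401 + √(27 - 66)/2 = -3401 + √(-39)/2 = -3401 + (I*√39)/2 = -3401 + I*√39/2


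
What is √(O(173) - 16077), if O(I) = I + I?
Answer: I*√15731 ≈ 125.42*I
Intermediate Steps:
O(I) = 2*I
√(O(173) - 16077) = √(2*173 - 16077) = √(346 - 16077) = √(-15731) = I*√15731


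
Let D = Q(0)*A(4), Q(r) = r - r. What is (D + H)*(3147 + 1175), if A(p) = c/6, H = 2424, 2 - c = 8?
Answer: 10476528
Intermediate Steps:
c = -6 (c = 2 - 1*8 = 2 - 8 = -6)
Q(r) = 0
A(p) = -1 (A(p) = -6/6 = -6*⅙ = -1)
D = 0 (D = 0*(-1) = 0)
(D + H)*(3147 + 1175) = (0 + 2424)*(3147 + 1175) = 2424*4322 = 10476528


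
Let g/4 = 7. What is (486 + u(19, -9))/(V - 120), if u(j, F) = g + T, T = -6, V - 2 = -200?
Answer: -254/159 ≈ -1.5975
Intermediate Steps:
V = -198 (V = 2 - 200 = -198)
g = 28 (g = 4*7 = 28)
u(j, F) = 22 (u(j, F) = 28 - 6 = 22)
(486 + u(19, -9))/(V - 120) = (486 + 22)/(-198 - 120) = 508/(-318) = 508*(-1/318) = -254/159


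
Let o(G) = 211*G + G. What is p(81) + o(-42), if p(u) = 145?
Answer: -8759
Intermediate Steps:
o(G) = 212*G
p(81) + o(-42) = 145 + 212*(-42) = 145 - 8904 = -8759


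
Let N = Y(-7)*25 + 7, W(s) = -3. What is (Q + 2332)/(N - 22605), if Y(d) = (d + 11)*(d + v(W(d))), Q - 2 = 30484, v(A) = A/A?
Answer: -16409/11599 ≈ -1.4147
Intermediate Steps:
v(A) = 1
Q = 30486 (Q = 2 + 30484 = 30486)
Y(d) = (1 + d)*(11 + d) (Y(d) = (d + 11)*(d + 1) = (11 + d)*(1 + d) = (1 + d)*(11 + d))
N = -593 (N = (11 + (-7)² + 12*(-7))*25 + 7 = (11 + 49 - 84)*25 + 7 = -24*25 + 7 = -600 + 7 = -593)
(Q + 2332)/(N - 22605) = (30486 + 2332)/(-593 - 22605) = 32818/(-23198) = 32818*(-1/23198) = -16409/11599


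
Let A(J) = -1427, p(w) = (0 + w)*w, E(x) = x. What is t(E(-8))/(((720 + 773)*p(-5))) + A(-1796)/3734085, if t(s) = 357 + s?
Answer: 249986578/27874944525 ≈ 0.0089681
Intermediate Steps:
p(w) = w**2 (p(w) = w*w = w**2)
t(E(-8))/(((720 + 773)*p(-5))) + A(-1796)/3734085 = (357 - 8)/(((720 + 773)*(-5)**2)) - 1427/3734085 = 349/((1493*25)) - 1427*1/3734085 = 349/37325 - 1427/3734085 = 249986578/27874944525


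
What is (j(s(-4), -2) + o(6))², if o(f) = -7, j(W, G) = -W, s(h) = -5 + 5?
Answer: 49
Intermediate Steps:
s(h) = 0
(j(s(-4), -2) + o(6))² = (-1*0 - 7)² = (0 - 7)² = (-7)² = 49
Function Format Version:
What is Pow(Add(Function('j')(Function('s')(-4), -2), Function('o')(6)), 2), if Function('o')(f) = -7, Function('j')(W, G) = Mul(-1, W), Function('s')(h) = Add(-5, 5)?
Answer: 49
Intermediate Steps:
Function('s')(h) = 0
Pow(Add(Function('j')(Function('s')(-4), -2), Function('o')(6)), 2) = Pow(Add(Mul(-1, 0), -7), 2) = Pow(Add(0, -7), 2) = Pow(-7, 2) = 49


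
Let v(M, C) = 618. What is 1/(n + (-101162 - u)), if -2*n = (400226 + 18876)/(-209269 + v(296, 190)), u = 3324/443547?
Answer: -30848841699/3120699773233747 ≈ -9.8852e-6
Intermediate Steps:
u = 1108/147849 (u = 3324*(1/443547) = 1108/147849 ≈ 0.0074941)
n = 209551/208651 (n = -(400226 + 18876)/(2*(-209269 + 618)) = -209551/(-208651) = -209551*(-1)/208651 = -½*(-419102/208651) = 209551/208651 ≈ 1.0043)
1/(n + (-101162 - u)) = 1/(209551/208651 + (-101162 - 1*1108/147849)) = 1/(209551/208651 + (-101162 - 1108/147849)) = 1/(209551/208651 - 14956701646/147849) = 1/(-3120699773233747/30848841699) = -30848841699/3120699773233747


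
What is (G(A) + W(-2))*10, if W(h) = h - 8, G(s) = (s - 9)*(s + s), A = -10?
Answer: 3700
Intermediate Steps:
G(s) = 2*s*(-9 + s) (G(s) = (-9 + s)*(2*s) = 2*s*(-9 + s))
W(h) = -8 + h
(G(A) + W(-2))*10 = (2*(-10)*(-9 - 10) + (-8 - 2))*10 = (2*(-10)*(-19) - 10)*10 = (380 - 10)*10 = 370*10 = 3700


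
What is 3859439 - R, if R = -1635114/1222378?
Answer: 2358847480528/611189 ≈ 3.8594e+6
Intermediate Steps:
R = -817557/611189 (R = -1635114*1/1222378 = -817557/611189 ≈ -1.3377)
3859439 - R = 3859439 - 1*(-817557/611189) = 3859439 + 817557/611189 = 2358847480528/611189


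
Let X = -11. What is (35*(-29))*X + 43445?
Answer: 54610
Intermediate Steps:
(35*(-29))*X + 43445 = (35*(-29))*(-11) + 43445 = -1015*(-11) + 43445 = 11165 + 43445 = 54610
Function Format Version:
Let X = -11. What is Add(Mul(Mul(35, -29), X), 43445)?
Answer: 54610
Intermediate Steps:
Add(Mul(Mul(35, -29), X), 43445) = Add(Mul(Mul(35, -29), -11), 43445) = Add(Mul(-1015, -11), 43445) = Add(11165, 43445) = 54610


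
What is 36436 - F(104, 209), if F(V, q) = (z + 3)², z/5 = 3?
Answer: 36112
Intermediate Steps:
z = 15 (z = 5*3 = 15)
F(V, q) = 324 (F(V, q) = (15 + 3)² = 18² = 324)
36436 - F(104, 209) = 36436 - 1*324 = 36436 - 324 = 36112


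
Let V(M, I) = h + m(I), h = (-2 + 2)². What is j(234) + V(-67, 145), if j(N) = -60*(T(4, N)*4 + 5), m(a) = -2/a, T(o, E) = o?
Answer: -182702/145 ≈ -1260.0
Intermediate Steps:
h = 0 (h = 0² = 0)
V(M, I) = -2/I (V(M, I) = 0 - 2/I = -2/I)
j(N) = -1260 (j(N) = -60*(4*4 + 5) = -60*(16 + 5) = -60*21 = -1260)
j(234) + V(-67, 145) = -1260 - 2/145 = -182702/145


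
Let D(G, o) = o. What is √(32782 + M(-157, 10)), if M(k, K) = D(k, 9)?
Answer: 11*√271 ≈ 181.08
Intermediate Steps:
M(k, K) = 9
√(32782 + M(-157, 10)) = √(32782 + 9) = √32791 = 11*√271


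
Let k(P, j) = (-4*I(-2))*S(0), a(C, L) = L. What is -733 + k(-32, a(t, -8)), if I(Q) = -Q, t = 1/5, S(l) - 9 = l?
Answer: -805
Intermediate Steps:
S(l) = 9 + l
t = 1/5 ≈ 0.20000
k(P, j) = -72 (k(P, j) = (-(-4)*(-2))*(9 + 0) = -4*2*9 = -8*9 = -72)
-733 + k(-32, a(t, -8)) = -733 - 72 = -805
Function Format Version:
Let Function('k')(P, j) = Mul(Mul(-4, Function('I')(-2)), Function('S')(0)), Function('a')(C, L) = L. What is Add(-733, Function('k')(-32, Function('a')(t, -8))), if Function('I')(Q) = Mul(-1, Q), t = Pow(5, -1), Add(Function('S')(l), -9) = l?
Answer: -805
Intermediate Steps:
Function('S')(l) = Add(9, l)
t = Rational(1, 5) ≈ 0.20000
Function('k')(P, j) = -72 (Function('k')(P, j) = Mul(Mul(-4, Mul(-1, -2)), Add(9, 0)) = Mul(Mul(-4, 2), 9) = Mul(-8, 9) = -72)
Add(-733, Function('k')(-32, Function('a')(t, -8))) = Add(-733, -72) = -805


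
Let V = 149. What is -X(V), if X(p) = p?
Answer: -149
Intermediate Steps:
-X(V) = -1*149 = -149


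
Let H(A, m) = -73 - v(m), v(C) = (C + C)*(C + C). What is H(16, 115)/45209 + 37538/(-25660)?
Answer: -1528171311/580031470 ≈ -2.6346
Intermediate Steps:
v(C) = 4*C² (v(C) = (2*C)*(2*C) = 4*C²)
H(A, m) = -73 - 4*m²
H(16, 115)/45209 + 37538/(-25660) = (-73 - 4*115²)/45209 + 37538/(-25660) = (-73 - 4*13225)*(1/45209) + 37538*(-1/25660) = (-73 - 52900)*(1/45209) - 18769/12830 = -52973*1/45209 - 18769/12830 = -52973/45209 - 18769/12830 = -1528171311/580031470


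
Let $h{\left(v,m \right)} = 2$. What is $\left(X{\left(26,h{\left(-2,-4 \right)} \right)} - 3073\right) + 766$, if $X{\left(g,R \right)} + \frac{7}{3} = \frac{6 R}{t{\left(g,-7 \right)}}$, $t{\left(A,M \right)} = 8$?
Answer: $- \frac{13847}{6} \approx -2307.8$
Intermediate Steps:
$X{\left(g,R \right)} = - \frac{7}{3} + \frac{3 R}{4}$ ($X{\left(g,R \right)} = - \frac{7}{3} + \frac{6 R}{8} = - \frac{7}{3} + 6 R \frac{1}{8} = - \frac{7}{3} + \frac{3 R}{4}$)
$\left(X{\left(26,h{\left(-2,-4 \right)} \right)} - 3073\right) + 766 = \left(\left(- \frac{7}{3} + \frac{3}{4} \cdot 2\right) - 3073\right) + 766 = \left(\left(- \frac{7}{3} + \frac{3}{2}\right) - 3073\right) + 766 = \left(- \frac{5}{6} - 3073\right) + 766 = - \frac{18443}{6} + 766 = - \frac{13847}{6}$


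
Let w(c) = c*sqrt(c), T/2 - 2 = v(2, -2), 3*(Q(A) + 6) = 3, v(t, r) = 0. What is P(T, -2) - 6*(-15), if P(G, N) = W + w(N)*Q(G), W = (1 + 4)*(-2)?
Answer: 80 + 10*I*sqrt(2) ≈ 80.0 + 14.142*I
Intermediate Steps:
Q(A) = -5 (Q(A) = -6 + (1/3)*3 = -6 + 1 = -5)
T = 4 (T = 4 + 2*0 = 4 + 0 = 4)
w(c) = c**(3/2)
W = -10 (W = 5*(-2) = -10)
P(G, N) = -10 - 5*N**(3/2) (P(G, N) = -10 + N**(3/2)*(-5) = -10 - 5*N**(3/2))
P(T, -2) - 6*(-15) = (-10 - (-10)*I*sqrt(2)) - 6*(-15) = (-10 - (-10)*I*sqrt(2)) + 90 = (-10 + 10*I*sqrt(2)) + 90 = 80 + 10*I*sqrt(2)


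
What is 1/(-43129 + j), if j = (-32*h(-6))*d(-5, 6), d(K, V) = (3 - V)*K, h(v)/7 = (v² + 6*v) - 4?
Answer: -1/29689 ≈ -3.3683e-5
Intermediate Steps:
h(v) = -28 + 7*v² + 42*v (h(v) = 7*((v² + 6*v) - 4) = 7*(-4 + v² + 6*v) = -28 + 7*v² + 42*v)
d(K, V) = K*(3 - V)
j = 13440 (j = (-32*(-28 + 7*(-6)² + 42*(-6)))*(-5*(3 - 1*6)) = (-32*(-28 + 7*36 - 252))*(-5*(3 - 6)) = (-32*(-28 + 252 - 252))*(-5*(-3)) = -32*(-28)*15 = 896*15 = 13440)
1/(-43129 + j) = 1/(-43129 + 13440) = 1/(-29689) = -1/29689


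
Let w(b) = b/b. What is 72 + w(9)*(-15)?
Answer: 57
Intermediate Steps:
w(b) = 1
72 + w(9)*(-15) = 72 + 1*(-15) = 72 - 15 = 57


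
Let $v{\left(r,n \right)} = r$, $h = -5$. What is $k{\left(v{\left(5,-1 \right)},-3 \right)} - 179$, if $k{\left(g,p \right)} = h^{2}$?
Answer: $-154$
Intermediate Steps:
$k{\left(g,p \right)} = 25$ ($k{\left(g,p \right)} = \left(-5\right)^{2} = 25$)
$k{\left(v{\left(5,-1 \right)},-3 \right)} - 179 = 25 - 179 = -154$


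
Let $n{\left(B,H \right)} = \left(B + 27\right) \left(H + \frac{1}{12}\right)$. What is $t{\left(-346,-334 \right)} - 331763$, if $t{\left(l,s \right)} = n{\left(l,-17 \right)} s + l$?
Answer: $- \frac{12807073}{6} \approx -2.1345 \cdot 10^{6}$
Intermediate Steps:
$n{\left(B,H \right)} = \left(27 + B\right) \left(\frac{1}{12} + H\right)$ ($n{\left(B,H \right)} = \left(27 + B\right) \left(H + \frac{1}{12}\right) = \left(27 + B\right) \left(\frac{1}{12} + H\right)$)
$t{\left(l,s \right)} = l + s \left(- \frac{1827}{4} - \frac{203 l}{12}\right)$ ($t{\left(l,s \right)} = \left(\frac{9}{4} + 27 \left(-17\right) + \frac{l}{12} + l \left(-17\right)\right) s + l = \left(\frac{9}{4} - 459 + \frac{l}{12} - 17 l\right) s + l = \left(- \frac{1827}{4} - \frac{203 l}{12}\right) s + l = s \left(- \frac{1827}{4} - \frac{203 l}{12}\right) + l = l + s \left(- \frac{1827}{4} - \frac{203 l}{12}\right)$)
$t{\left(-346,-334 \right)} - 331763 = \left(-346 - - \frac{33901 \left(27 - 346\right)}{6}\right) - 331763 = \left(-346 - \left(- \frac{33901}{6}\right) \left(-319\right)\right) - 331763 = \left(-346 - \frac{10814419}{6}\right) - 331763 = - \frac{10816495}{6} - 331763 = - \frac{12807073}{6}$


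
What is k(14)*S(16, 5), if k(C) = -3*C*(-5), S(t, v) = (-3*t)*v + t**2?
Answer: 3360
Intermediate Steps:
S(t, v) = t**2 - 3*t*v (S(t, v) = -3*t*v + t**2 = t**2 - 3*t*v)
k(C) = 15*C
k(14)*S(16, 5) = (15*14)*(16*(16 - 3*5)) = 210*(16*(16 - 15)) = 210*(16*1) = 210*16 = 3360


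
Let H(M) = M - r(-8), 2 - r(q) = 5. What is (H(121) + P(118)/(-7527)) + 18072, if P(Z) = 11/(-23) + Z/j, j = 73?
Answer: 5896359163/324047 ≈ 18196.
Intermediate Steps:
r(q) = -3 (r(q) = 2 - 1*5 = 2 - 5 = -3)
P(Z) = -11/23 + Z/73 (P(Z) = 11/(-23) + Z/73 = 11*(-1/23) + Z*(1/73) = -11/23 + Z/73)
H(M) = 3 + M (H(M) = M - 1*(-3) = M + 3 = 3 + M)
(H(121) + P(118)/(-7527)) + 18072 = ((3 + 121) + (-11/23 + (1/73)*118)/(-7527)) + 18072 = (124 + (-11/23 + 118/73)*(-1/7527)) + 18072 = (124 + (1911/1679)*(-1/7527)) + 18072 = (124 - 49/324047) + 18072 = 40181779/324047 + 18072 = 5896359163/324047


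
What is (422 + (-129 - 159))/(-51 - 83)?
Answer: -1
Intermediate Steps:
(422 + (-129 - 159))/(-51 - 83) = (422 - 288)/(-134) = 134*(-1/134) = -1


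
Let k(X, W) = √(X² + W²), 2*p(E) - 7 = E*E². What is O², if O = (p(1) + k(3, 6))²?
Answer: 6601 + 2928*√5 ≈ 13148.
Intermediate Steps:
p(E) = 7/2 + E³/2 (p(E) = 7/2 + (E*E²)/2 = 7/2 + E³/2)
k(X, W) = √(W² + X²)
O = (4 + 3*√5)² (O = ((7/2 + (½)*1³) + √(6² + 3²))² = ((7/2 + (½)*1) + √(36 + 9))² = ((7/2 + ½) + √45)² = (4 + 3*√5)² ≈ 114.67)
O² = (61 + 24*√5)²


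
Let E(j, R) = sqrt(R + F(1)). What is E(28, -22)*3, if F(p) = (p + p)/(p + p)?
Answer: 3*I*sqrt(21) ≈ 13.748*I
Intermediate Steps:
F(p) = 1 (F(p) = (2*p)/((2*p)) = (2*p)*(1/(2*p)) = 1)
E(j, R) = sqrt(1 + R) (E(j, R) = sqrt(R + 1) = sqrt(1 + R))
E(28, -22)*3 = sqrt(1 - 22)*3 = sqrt(-21)*3 = (I*sqrt(21))*3 = 3*I*sqrt(21)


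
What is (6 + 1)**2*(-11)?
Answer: -539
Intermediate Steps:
(6 + 1)**2*(-11) = 7**2*(-11) = 49*(-11) = -539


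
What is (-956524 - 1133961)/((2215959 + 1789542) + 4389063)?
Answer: -2090485/8394564 ≈ -0.24903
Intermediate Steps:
(-956524 - 1133961)/((2215959 + 1789542) + 4389063) = -2090485/(4005501 + 4389063) = -2090485/8394564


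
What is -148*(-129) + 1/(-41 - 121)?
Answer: 3092903/162 ≈ 19092.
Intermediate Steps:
-148*(-129) + 1/(-41 - 121) = 19092 + 1/(-162) = 19092 - 1/162 = 3092903/162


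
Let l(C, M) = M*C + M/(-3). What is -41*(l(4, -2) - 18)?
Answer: 3116/3 ≈ 1038.7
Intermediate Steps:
l(C, M) = -M/3 + C*M (l(C, M) = C*M - M/3 = -M/3 + C*M)
-41*(l(4, -2) - 18) = -41*(-2*(-1/3 + 4) - 18) = -41*(-2*11/3 - 18) = -41*(-22/3 - 18) = -41*(-76/3) = 3116/3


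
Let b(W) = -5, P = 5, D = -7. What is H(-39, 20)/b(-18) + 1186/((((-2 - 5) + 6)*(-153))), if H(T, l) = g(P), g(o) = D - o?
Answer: 7766/765 ≈ 10.152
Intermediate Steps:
g(o) = -7 - o
H(T, l) = -12 (H(T, l) = -7 - 1*5 = -7 - 5 = -12)
H(-39, 20)/b(-18) + 1186/((((-2 - 5) + 6)*(-153))) = -12/(-5) + 1186/((((-2 - 5) + 6)*(-153))) = -12*(-⅕) + 1186/(((-7 + 6)*(-153))) = 12/5 + 1186/((-1*(-153))) = 12/5 + 1186/153 = 7766/765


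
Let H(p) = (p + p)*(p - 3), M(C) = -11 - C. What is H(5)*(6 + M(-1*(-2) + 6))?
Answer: -260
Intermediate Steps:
H(p) = 2*p*(-3 + p) (H(p) = (2*p)*(-3 + p) = 2*p*(-3 + p))
H(5)*(6 + M(-1*(-2) + 6)) = (2*5*(-3 + 5))*(6 + (-11 - (-1*(-2) + 6))) = (2*5*2)*(6 + (-11 - (2 + 6))) = 20*(6 + (-11 - 1*8)) = 20*(6 + (-11 - 8)) = 20*(6 - 19) = 20*(-13) = -260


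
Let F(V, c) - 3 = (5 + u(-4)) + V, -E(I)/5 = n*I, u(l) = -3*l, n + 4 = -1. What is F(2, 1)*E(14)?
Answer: 7700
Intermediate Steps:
n = -5 (n = -4 - 1 = -5)
E(I) = 25*I (E(I) = -(-25)*I = 25*I)
F(V, c) = 20 + V (F(V, c) = 3 + ((5 - 3*(-4)) + V) = 3 + ((5 + 12) + V) = 3 + (17 + V) = 20 + V)
F(2, 1)*E(14) = (20 + 2)*(25*14) = 22*350 = 7700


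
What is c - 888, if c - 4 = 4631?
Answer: 3747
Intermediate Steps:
c = 4635 (c = 4 + 4631 = 4635)
c - 888 = 4635 - 888 = 3747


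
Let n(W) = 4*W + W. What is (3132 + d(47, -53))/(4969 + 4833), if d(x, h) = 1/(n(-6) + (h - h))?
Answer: 93959/294060 ≈ 0.31952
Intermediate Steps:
n(W) = 5*W
d(x, h) = -1/30 (d(x, h) = 1/(5*(-6) + (h - h)) = 1/(-30 + 0) = 1/(-30) = -1/30)
(3132 + d(47, -53))/(4969 + 4833) = (3132 - 1/30)/(4969 + 4833) = (93959/30)/9802 = (93959/30)*(1/9802) = 93959/294060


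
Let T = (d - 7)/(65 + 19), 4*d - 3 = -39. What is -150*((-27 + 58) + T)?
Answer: -32350/7 ≈ -4621.4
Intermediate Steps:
d = -9 (d = 3/4 + (1/4)*(-39) = 3/4 - 39/4 = -9)
T = -4/21 (T = (-9 - 7)/(65 + 19) = -16/84 = -16*1/84 = -4/21 ≈ -0.19048)
-150*((-27 + 58) + T) = -150*((-27 + 58) - 4/21) = -150*(31 - 4/21) = -150*647/21 = -32350/7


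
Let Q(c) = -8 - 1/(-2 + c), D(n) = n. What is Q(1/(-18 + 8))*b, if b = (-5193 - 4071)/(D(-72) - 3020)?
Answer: -121976/5411 ≈ -22.542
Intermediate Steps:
b = 2316/773 (b = (-5193 - 4071)/(-72 - 3020) = -9264/(-3092) = -9264*(-1/3092) = 2316/773 ≈ 2.9961)
Q(1/(-18 + 8))*b = ((15 - 8/(-18 + 8))/(-2 + 1/(-18 + 8)))*(2316/773) = ((15 - 8/(-10))/(-2 + 1/(-10)))*(2316/773) = ((15 - 8*(-⅒))/(-2 - ⅒))*(2316/773) = ((15 + ⅘)/(-21/10))*(2316/773) = -10/21*79/5*(2316/773) = -158/21*2316/773 = -121976/5411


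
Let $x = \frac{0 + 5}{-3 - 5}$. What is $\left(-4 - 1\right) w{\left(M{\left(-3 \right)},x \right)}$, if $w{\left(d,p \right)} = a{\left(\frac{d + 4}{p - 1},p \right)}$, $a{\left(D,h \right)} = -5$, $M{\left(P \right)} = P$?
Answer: $25$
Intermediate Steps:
$x = - \frac{5}{8}$ ($x = \frac{5}{-8} = 5 \left(- \frac{1}{8}\right) = - \frac{5}{8} \approx -0.625$)
$w{\left(d,p \right)} = -5$
$\left(-4 - 1\right) w{\left(M{\left(-3 \right)},x \right)} = \left(-4 - 1\right) \left(-5\right) = \left(-5\right) \left(-5\right) = 25$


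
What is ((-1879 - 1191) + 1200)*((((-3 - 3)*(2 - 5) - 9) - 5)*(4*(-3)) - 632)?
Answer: 1271600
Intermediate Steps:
((-1879 - 1191) + 1200)*((((-3 - 3)*(2 - 5) - 9) - 5)*(4*(-3)) - 632) = (-3070 + 1200)*(((-6*(-3) - 9) - 5)*(-12) - 632) = -1870*(((18 - 9) - 5)*(-12) - 632) = -1870*((9 - 5)*(-12) - 632) = -1870*(4*(-12) - 632) = -1870*(-48 - 632) = -1870*(-680) = 1271600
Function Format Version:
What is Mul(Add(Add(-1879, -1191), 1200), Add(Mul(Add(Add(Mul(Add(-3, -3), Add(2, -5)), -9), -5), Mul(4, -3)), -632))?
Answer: 1271600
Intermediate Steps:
Mul(Add(Add(-1879, -1191), 1200), Add(Mul(Add(Add(Mul(Add(-3, -3), Add(2, -5)), -9), -5), Mul(4, -3)), -632)) = Mul(Add(-3070, 1200), Add(Mul(Add(Add(Mul(-6, -3), -9), -5), -12), -632)) = Mul(-1870, Add(Mul(Add(Add(18, -9), -5), -12), -632)) = Mul(-1870, Add(Mul(Add(9, -5), -12), -632)) = Mul(-1870, Add(Mul(4, -12), -632)) = Mul(-1870, Add(-48, -632)) = Mul(-1870, -680) = 1271600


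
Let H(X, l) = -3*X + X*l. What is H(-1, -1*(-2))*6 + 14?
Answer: 20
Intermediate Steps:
H(-1, -1*(-2))*6 + 14 = -(-3 - 1*(-2))*6 + 14 = -(-3 + 2)*6 + 14 = -1*(-1)*6 + 14 = 1*6 + 14 = 6 + 14 = 20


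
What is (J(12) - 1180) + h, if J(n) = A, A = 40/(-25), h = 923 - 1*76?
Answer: -1673/5 ≈ -334.60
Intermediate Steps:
h = 847 (h = 923 - 76 = 847)
A = -8/5 (A = 40*(-1/25) = -8/5 ≈ -1.6000)
J(n) = -8/5
(J(12) - 1180) + h = (-8/5 - 1180) + 847 = -5908/5 + 847 = -1673/5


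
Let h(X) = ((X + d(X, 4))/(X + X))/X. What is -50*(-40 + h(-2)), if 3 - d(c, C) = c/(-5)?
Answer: 7985/4 ≈ 1996.3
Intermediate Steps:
d(c, C) = 3 + c/5 (d(c, C) = 3 - c/(-5) = 3 - c*(-1)/5 = 3 - (-1)*c/5 = 3 + c/5)
h(X) = (3 + 6*X/5)/(2*X²) (h(X) = ((X + (3 + X/5))/(X + X))/X = ((3 + 6*X/5)/((2*X)))/X = ((3 + 6*X/5)*(1/(2*X)))/X = ((3 + 6*X/5)/(2*X))/X = (3 + 6*X/5)/(2*X²))
-50*(-40 + h(-2)) = -50*(-40 + (3/10)*(5 + 2*(-2))/(-2)²) = -50*(-40 + (3/10)*(¼)*(5 - 4)) = -50*(-40 + (3/10)*(¼)*1) = -50*(-40 + 3/40) = -50*(-1597/40) = 7985/4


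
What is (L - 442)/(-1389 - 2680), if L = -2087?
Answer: 2529/4069 ≈ 0.62153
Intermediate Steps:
(L - 442)/(-1389 - 2680) = (-2087 - 442)/(-1389 - 2680) = -2529/(-4069) = -2529*(-1/4069) = 2529/4069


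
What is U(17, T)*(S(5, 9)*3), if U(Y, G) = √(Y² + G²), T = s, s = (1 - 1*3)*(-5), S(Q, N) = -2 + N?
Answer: 21*√389 ≈ 414.18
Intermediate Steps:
s = 10 (s = (1 - 3)*(-5) = -2*(-5) = 10)
T = 10
U(Y, G) = √(G² + Y²)
U(17, T)*(S(5, 9)*3) = √(10² + 17²)*((-2 + 9)*3) = √(100 + 289)*(7*3) = √389*21 = 21*√389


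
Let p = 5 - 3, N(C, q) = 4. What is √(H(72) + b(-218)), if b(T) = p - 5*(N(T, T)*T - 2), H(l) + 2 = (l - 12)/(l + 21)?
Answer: √4200190/31 ≈ 66.111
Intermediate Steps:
H(l) = -2 + (-12 + l)/(21 + l) (H(l) = -2 + (l - 12)/(l + 21) = -2 + (-12 + l)/(21 + l))
p = 2
b(T) = 12 - 20*T (b(T) = 2 - 5*(4*T - 2) = 2 - 5*(-2 + 4*T) = 2 + (10 - 20*T) = 12 - 20*T)
√(H(72) + b(-218)) = √((-54 - 1*72)/(21 + 72) + (12 - 20*(-218))) = √((-54 - 72)/93 + (12 + 4360)) = √((1/93)*(-126) + 4372) = √(-42/31 + 4372) = √(135490/31) = √4200190/31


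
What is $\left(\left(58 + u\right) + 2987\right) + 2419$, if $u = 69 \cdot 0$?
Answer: $5464$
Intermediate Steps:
$u = 0$
$\left(\left(58 + u\right) + 2987\right) + 2419 = \left(\left(58 + 0\right) + 2987\right) + 2419 = \left(58 + 2987\right) + 2419 = 3045 + 2419 = 5464$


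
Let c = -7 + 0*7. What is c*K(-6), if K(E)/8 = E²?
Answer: -2016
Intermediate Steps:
K(E) = 8*E²
c = -7 (c = -7 + 0 = -7)
c*K(-6) = -56*(-6)² = -56*36 = -7*288 = -2016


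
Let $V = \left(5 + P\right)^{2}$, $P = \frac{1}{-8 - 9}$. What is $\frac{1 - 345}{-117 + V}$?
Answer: $\frac{99416}{26757} \approx 3.7155$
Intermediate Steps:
$P = - \frac{1}{17}$ ($P = \frac{1}{-17} = - \frac{1}{17} \approx -0.058824$)
$V = \frac{7056}{289}$ ($V = \left(5 - \frac{1}{17}\right)^{2} = \left(\frac{84}{17}\right)^{2} = \frac{7056}{289} \approx 24.415$)
$\frac{1 - 345}{-117 + V} = \frac{1 - 345}{-117 + \frac{7056}{289}} = - \frac{344}{- \frac{26757}{289}} = \left(-344\right) \left(- \frac{289}{26757}\right) = \frac{99416}{26757}$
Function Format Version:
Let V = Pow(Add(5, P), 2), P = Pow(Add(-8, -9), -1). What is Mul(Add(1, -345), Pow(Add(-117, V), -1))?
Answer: Rational(99416, 26757) ≈ 3.7155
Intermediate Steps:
P = Rational(-1, 17) (P = Pow(-17, -1) = Rational(-1, 17) ≈ -0.058824)
V = Rational(7056, 289) (V = Pow(Add(5, Rational(-1, 17)), 2) = Pow(Rational(84, 17), 2) = Rational(7056, 289) ≈ 24.415)
Mul(Add(1, -345), Pow(Add(-117, V), -1)) = Mul(Add(1, -345), Pow(Add(-117, Rational(7056, 289)), -1)) = Mul(-344, Pow(Rational(-26757, 289), -1)) = Mul(-344, Rational(-289, 26757)) = Rational(99416, 26757)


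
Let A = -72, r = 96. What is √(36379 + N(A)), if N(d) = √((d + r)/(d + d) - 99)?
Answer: √(1309644 + 6*I*√3570)/6 ≈ 190.73 + 0.026105*I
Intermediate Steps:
N(d) = √(-99 + (96 + d)/(2*d)) (N(d) = √((d + 96)/(d + d) - 99) = √((96 + d)/((2*d)) - 99) = √((96 + d)*(1/(2*d)) - 99) = √((96 + d)/(2*d) - 99) = √(-99 + (96 + d)/(2*d)))
√(36379 + N(A)) = √(36379 + √(-394 + 192/(-72))/2) = √(36379 + √(-394 + 192*(-1/72))/2) = √(36379 + √(-394 - 8/3)/2) = √(36379 + √(-1190/3)/2) = √(36379 + (I*√3570/3)/2) = √(36379 + I*√3570/6)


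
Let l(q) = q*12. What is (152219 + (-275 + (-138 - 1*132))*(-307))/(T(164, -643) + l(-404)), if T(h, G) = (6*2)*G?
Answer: -159767/6282 ≈ -25.432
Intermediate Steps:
T(h, G) = 12*G
l(q) = 12*q
(152219 + (-275 + (-138 - 1*132))*(-307))/(T(164, -643) + l(-404)) = (152219 + (-275 + (-138 - 1*132))*(-307))/(12*(-643) + 12*(-404)) = (152219 + (-275 + (-138 - 132))*(-307))/(-7716 - 4848) = (152219 + (-275 - 270)*(-307))/(-12564) = (152219 - 545*(-307))*(-1/12564) = (152219 + 167315)*(-1/12564) = 319534*(-1/12564) = -159767/6282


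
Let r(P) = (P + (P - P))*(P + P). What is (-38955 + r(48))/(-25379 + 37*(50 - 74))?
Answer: 34347/26267 ≈ 1.3076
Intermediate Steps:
r(P) = 2*P**2 (r(P) = (P + 0)*(2*P) = P*(2*P) = 2*P**2)
(-38955 + r(48))/(-25379 + 37*(50 - 74)) = (-38955 + 2*48**2)/(-25379 + 37*(50 - 74)) = (-38955 + 2*2304)/(-25379 + 37*(-24)) = (-38955 + 4608)/(-25379 - 888) = -34347/(-26267) = -34347*(-1/26267) = 34347/26267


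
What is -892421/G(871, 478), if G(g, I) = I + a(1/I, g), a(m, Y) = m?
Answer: -426577238/228485 ≈ -1867.0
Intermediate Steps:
G(g, I) = I + 1/I
-892421/G(871, 478) = -892421/(478 + 1/478) = -892421/228485/478 = -892421*478/228485 = -426577238/228485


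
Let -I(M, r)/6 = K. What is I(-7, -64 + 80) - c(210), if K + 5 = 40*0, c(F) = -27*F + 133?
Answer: 5567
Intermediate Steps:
c(F) = 133 - 27*F
K = -5 (K = -5 + 40*0 = -5 + 0 = -5)
I(M, r) = 30 (I(M, r) = -6*(-5) = 30)
I(-7, -64 + 80) - c(210) = 30 - (133 - 27*210) = 30 - (133 - 5670) = 30 - 1*(-5537) = 30 + 5537 = 5567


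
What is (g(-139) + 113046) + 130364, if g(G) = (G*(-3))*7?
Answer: 246329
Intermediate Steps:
g(G) = -21*G (g(G) = -3*G*7 = -21*G)
(g(-139) + 113046) + 130364 = (-21*(-139) + 113046) + 130364 = (2919 + 113046) + 130364 = 115965 + 130364 = 246329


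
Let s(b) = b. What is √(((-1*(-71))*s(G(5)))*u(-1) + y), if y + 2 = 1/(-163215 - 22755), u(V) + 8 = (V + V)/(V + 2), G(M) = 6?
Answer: I*√147400592101770/185970 ≈ 65.284*I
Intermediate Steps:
u(V) = -8 + 2*V/(2 + V) (u(V) = -8 + (V + V)/(V + 2) = -8 + (2*V)/(2 + V) = -8 + 2*V/(2 + V))
y = -371941/185970 (y = -2 + 1/(-163215 - 22755) = -2 + 1/(-185970) = -2 - 1/185970 = -371941/185970 ≈ -2.0000)
√(((-1*(-71))*s(G(5)))*u(-1) + y) = √((-1*(-71)*6)*(2*(-8 - 3*(-1))/(2 - 1)) - 371941/185970) = √((71*6)*(2*(-8 + 3)/1) - 371941/185970) = √(426*(2*1*(-5)) - 371941/185970) = √(426*(-10) - 371941/185970) = √(-4260 - 371941/185970) = √(-792604141/185970) = I*√147400592101770/185970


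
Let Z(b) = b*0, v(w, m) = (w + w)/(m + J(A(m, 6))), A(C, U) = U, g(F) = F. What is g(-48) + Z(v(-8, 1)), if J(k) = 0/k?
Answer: -48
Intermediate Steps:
J(k) = 0
v(w, m) = 2*w/m (v(w, m) = (w + w)/(m + 0) = (2*w)/m = 2*w/m)
Z(b) = 0
g(-48) + Z(v(-8, 1)) = -48 + 0 = -48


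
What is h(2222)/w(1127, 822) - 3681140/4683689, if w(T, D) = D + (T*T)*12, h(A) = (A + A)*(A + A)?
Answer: 150369889012/295002151665 ≈ 0.50972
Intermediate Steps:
h(A) = 4*A**2 (h(A) = (2*A)*(2*A) = 4*A**2)
w(T, D) = D + 12*T**2 (w(T, D) = D + T**2*12 = D + 12*T**2)
h(2222)/w(1127, 822) - 3681140/4683689 = (4*2222**2)/(822 + 12*1127**2) - 3681140/4683689 = (4*4937284)/(822 + 12*1270129) - 3681140*1/4683689 = 19749136/(822 + 15241548) - 3681140/4683689 = 19749136/15242370 - 3681140/4683689 = 19749136*(1/15242370) - 3681140/4683689 = 81608/62985 - 3681140/4683689 = 150369889012/295002151665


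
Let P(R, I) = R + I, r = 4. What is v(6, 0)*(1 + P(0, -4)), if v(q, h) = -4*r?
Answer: 48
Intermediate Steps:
v(q, h) = -16 (v(q, h) = -4*4 = -16)
P(R, I) = I + R
v(6, 0)*(1 + P(0, -4)) = -16*(1 + (-4 + 0)) = -16*(1 - 4) = -16*(-3) = 48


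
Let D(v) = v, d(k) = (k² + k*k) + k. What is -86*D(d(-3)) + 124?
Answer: -1166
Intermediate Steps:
d(k) = k + 2*k² (d(k) = (k² + k²) + k = 2*k² + k = k + 2*k²)
-86*D(d(-3)) + 124 = -(-258)*(1 + 2*(-3)) + 124 = -(-258)*(1 - 6) + 124 = -(-258)*(-5) + 124 = -86*15 + 124 = -1290 + 124 = -1166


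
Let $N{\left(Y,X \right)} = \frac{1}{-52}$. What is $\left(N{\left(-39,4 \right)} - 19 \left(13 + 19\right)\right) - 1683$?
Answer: $- \frac{119133}{52} \approx -2291.0$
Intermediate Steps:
$N{\left(Y,X \right)} = - \frac{1}{52}$
$\left(N{\left(-39,4 \right)} - 19 \left(13 + 19\right)\right) - 1683 = \left(- \frac{1}{52} - 19 \left(13 + 19\right)\right) - 1683 = \left(- \frac{1}{52} - 608\right) - 1683 = - \frac{31617}{52} - 1683 = - \frac{119133}{52}$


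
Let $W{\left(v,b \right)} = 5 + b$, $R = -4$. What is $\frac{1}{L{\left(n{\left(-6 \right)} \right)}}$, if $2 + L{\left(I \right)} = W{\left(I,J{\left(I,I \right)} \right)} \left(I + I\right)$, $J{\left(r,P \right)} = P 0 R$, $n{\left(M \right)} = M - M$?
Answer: $- \frac{1}{2} \approx -0.5$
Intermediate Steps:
$n{\left(M \right)} = 0$
$J{\left(r,P \right)} = 0$ ($J{\left(r,P \right)} = P 0 \left(-4\right) = 0 \left(-4\right) = 0$)
$L{\left(I \right)} = -2 + 10 I$ ($L{\left(I \right)} = -2 + \left(5 + 0\right) \left(I + I\right) = -2 + 5 \cdot 2 I = -2 + 10 I$)
$\frac{1}{L{\left(n{\left(-6 \right)} \right)}} = \frac{1}{-2 + 10 \cdot 0} = \frac{1}{-2 + 0} = \frac{1}{-2} = - \frac{1}{2}$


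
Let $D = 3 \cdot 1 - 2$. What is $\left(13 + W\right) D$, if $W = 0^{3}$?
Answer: $13$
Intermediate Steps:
$W = 0$
$D = 1$ ($D = 3 - 2 = 1$)
$\left(13 + W\right) D = \left(13 + 0\right) 1 = 13 \cdot 1 = 13$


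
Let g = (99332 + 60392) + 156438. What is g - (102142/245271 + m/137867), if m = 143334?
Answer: 10690898274594406/33814776957 ≈ 3.1616e+5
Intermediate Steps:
g = 316162 (g = 159724 + 156438 = 316162)
g - (102142/245271 + m/137867) = 316162 - (102142/245271 + 143334/137867) = 316162 - 1*49237684628/33814776957 = 316162 - 49237684628/33814776957 = 10690898274594406/33814776957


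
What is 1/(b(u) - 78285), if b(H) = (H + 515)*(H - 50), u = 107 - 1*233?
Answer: -1/146749 ≈ -6.8144e-6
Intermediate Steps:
u = -126 (u = 107 - 233 = -126)
b(H) = (-50 + H)*(515 + H) (b(H) = (515 + H)*(-50 + H) = (-50 + H)*(515 + H))
1/(b(u) - 78285) = 1/((-25750 + (-126)² + 465*(-126)) - 78285) = 1/((-25750 + 15876 - 58590) - 78285) = 1/(-68464 - 78285) = 1/(-146749) = -1/146749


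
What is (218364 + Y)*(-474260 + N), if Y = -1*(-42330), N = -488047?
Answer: -250867661058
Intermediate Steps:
Y = 42330
(218364 + Y)*(-474260 + N) = (218364 + 42330)*(-474260 - 488047) = 260694*(-962307) = -250867661058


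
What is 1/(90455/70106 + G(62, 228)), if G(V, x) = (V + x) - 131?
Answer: 70106/11237309 ≈ 0.0062387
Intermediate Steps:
G(V, x) = -131 + V + x
1/(90455/70106 + G(62, 228)) = 1/(90455/70106 + (-131 + 62 + 228)) = 1/(90455*(1/70106) + 159) = 1/(90455/70106 + 159) = 1/(11237309/70106) = 70106/11237309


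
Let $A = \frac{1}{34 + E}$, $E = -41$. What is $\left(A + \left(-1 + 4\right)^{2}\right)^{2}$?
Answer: $\frac{3844}{49} \approx 78.449$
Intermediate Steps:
$A = - \frac{1}{7}$ ($A = \frac{1}{34 - 41} = \frac{1}{-7} = - \frac{1}{7} \approx -0.14286$)
$\left(A + \left(-1 + 4\right)^{2}\right)^{2} = \left(- \frac{1}{7} + \left(-1 + 4\right)^{2}\right)^{2} = \left(- \frac{1}{7} + 3^{2}\right)^{2} = \left(- \frac{1}{7} + 9\right)^{2} = \left(\frac{62}{7}\right)^{2} = \frac{3844}{49}$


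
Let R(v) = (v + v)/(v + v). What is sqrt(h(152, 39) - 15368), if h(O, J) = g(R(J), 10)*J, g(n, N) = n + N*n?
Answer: I*sqrt(14939) ≈ 122.23*I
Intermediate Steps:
R(v) = 1 (R(v) = (2*v)/((2*v)) = (2*v)*(1/(2*v)) = 1)
h(O, J) = 11*J (h(O, J) = (1*(1 + 10))*J = (1*11)*J = 11*J)
sqrt(h(152, 39) - 15368) = sqrt(11*39 - 15368) = sqrt(429 - 15368) = sqrt(-14939) = I*sqrt(14939)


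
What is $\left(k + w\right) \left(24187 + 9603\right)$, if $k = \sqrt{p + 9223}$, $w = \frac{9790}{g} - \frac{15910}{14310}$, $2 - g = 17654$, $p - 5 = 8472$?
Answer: $- \frac{118529187115}{2105001} + 337900 \sqrt{177} \approx 4.4392 \cdot 10^{6}$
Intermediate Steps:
$p = 8477$ ($p = 5 + 8472 = 8477$)
$g = -17652$ ($g = 2 - 17654 = -17652$)
$w = - \frac{7015637}{4210002}$ ($w = \frac{9790}{-17652} - \frac{15910}{14310} = 9790 \left(- \frac{1}{17652}\right) - \frac{1591}{1431} = - \frac{4895}{8826} - \frac{1591}{1431} = - \frac{7015637}{4210002} \approx -1.6664$)
$k = 10 \sqrt{177}$ ($k = \sqrt{8477 + 9223} = \sqrt{17700} = 10 \sqrt{177} \approx 133.04$)
$\left(k + w\right) \left(24187 + 9603\right) = \left(10 \sqrt{177} - \frac{7015637}{4210002}\right) \left(24187 + 9603\right) = \left(- \frac{7015637}{4210002} + 10 \sqrt{177}\right) 33790 = - \frac{118529187115}{2105001} + 337900 \sqrt{177}$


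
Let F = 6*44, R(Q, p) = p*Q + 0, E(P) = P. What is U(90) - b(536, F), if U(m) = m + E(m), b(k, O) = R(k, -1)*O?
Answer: 141684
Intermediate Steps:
R(Q, p) = Q*p (R(Q, p) = Q*p + 0 = Q*p)
F = 264
b(k, O) = -O*k (b(k, O) = (k*(-1))*O = (-k)*O = -O*k)
U(m) = 2*m (U(m) = m + m = 2*m)
U(90) - b(536, F) = 2*90 - (-1)*264*536 = 180 - 1*(-141504) = 180 + 141504 = 141684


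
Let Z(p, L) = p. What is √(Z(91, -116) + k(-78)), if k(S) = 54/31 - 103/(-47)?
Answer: √201529326/1457 ≈ 9.7434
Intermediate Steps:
k(S) = 5731/1457 (k(S) = 54*(1/31) - 103*(-1/47) = 54/31 + 103/47 = 5731/1457)
√(Z(91, -116) + k(-78)) = √(91 + 5731/1457) = √(138318/1457) = √201529326/1457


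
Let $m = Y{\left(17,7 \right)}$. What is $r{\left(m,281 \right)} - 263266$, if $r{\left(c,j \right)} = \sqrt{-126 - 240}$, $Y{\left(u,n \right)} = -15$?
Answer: $-263266 + i \sqrt{366} \approx -2.6327 \cdot 10^{5} + 19.131 i$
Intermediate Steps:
$m = -15$
$r{\left(c,j \right)} = i \sqrt{366}$ ($r{\left(c,j \right)} = \sqrt{-366} = i \sqrt{366}$)
$r{\left(m,281 \right)} - 263266 = i \sqrt{366} - 263266 = -263266 + i \sqrt{366}$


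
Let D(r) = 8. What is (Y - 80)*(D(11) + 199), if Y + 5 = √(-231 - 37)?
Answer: -17595 + 414*I*√67 ≈ -17595.0 + 3388.7*I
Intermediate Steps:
Y = -5 + 2*I*√67 (Y = -5 + √(-231 - 37) = -5 + √(-268) = -5 + 2*I*√67 ≈ -5.0 + 16.371*I)
(Y - 80)*(D(11) + 199) = ((-5 + 2*I*√67) - 80)*(8 + 199) = (-85 + 2*I*√67)*207 = -17595 + 414*I*√67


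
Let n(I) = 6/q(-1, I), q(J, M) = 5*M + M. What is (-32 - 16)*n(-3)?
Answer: 16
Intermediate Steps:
q(J, M) = 6*M
n(I) = 1/I (n(I) = 6/((6*I)) = 6*(1/(6*I)) = 1/I)
(-32 - 16)*n(-3) = (-32 - 16)/(-3) = -48*(-⅓) = 16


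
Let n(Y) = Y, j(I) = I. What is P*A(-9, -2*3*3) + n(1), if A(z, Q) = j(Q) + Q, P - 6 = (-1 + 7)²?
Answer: -1511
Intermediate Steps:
P = 42 (P = 6 + (-1 + 7)² = 6 + 6² = 6 + 36 = 42)
A(z, Q) = 2*Q (A(z, Q) = Q + Q = 2*Q)
P*A(-9, -2*3*3) + n(1) = 42*(2*(-2*3*3)) + 1 = 42*(2*(-6*3)) + 1 = 42*(2*(-18)) + 1 = 42*(-36) + 1 = -1512 + 1 = -1511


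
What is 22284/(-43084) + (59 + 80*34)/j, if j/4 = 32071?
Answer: -684737555/1381746964 ≈ -0.49556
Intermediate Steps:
j = 128284 (j = 4*32071 = 128284)
22284/(-43084) + (59 + 80*34)/j = 22284/(-43084) + (59 + 80*34)/128284 = 22284*(-1/43084) + (59 + 2720)*(1/128284) = -5571/10771 + 2779*(1/128284) = -5571/10771 + 2779/128284 = -684737555/1381746964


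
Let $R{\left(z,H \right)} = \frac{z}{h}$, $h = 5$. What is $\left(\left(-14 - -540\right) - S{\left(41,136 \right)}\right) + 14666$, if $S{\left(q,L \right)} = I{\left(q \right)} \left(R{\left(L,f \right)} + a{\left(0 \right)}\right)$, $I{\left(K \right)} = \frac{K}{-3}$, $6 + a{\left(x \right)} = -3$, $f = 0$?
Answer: $\frac{231611}{15} \approx 15441.0$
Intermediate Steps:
$a{\left(x \right)} = -9$ ($a{\left(x \right)} = -6 - 3 = -9$)
$R{\left(z,H \right)} = \frac{z}{5}$
$I{\left(K \right)} = - \frac{K}{3}$ ($I{\left(K \right)} = K \left(- \frac{1}{3}\right) = - \frac{K}{3}$)
$S{\left(q,L \right)} = - \frac{q \left(-9 + \frac{L}{5}\right)}{3}$ ($S{\left(q,L \right)} = - \frac{q}{3} \left(\frac{L}{5} - 9\right) = - \frac{q}{3} \left(-9 + \frac{L}{5}\right) = - \frac{q \left(-9 + \frac{L}{5}\right)}{3}$)
$\left(\left(-14 - -540\right) - S{\left(41,136 \right)}\right) + 14666 = \left(\left(-14 - -540\right) - \frac{1}{15} \cdot 41 \left(45 - 136\right)\right) + 14666 = \left(\left(-14 + 540\right) - \frac{1}{15} \cdot 41 \left(45 - 136\right)\right) + 14666 = \left(526 - \frac{1}{15} \cdot 41 \left(-91\right)\right) + 14666 = \left(526 - - \frac{3731}{15}\right) + 14666 = \left(526 + \frac{3731}{15}\right) + 14666 = \frac{11621}{15} + 14666 = \frac{231611}{15}$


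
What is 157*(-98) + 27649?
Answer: 12263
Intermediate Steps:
157*(-98) + 27649 = -15386 + 27649 = 12263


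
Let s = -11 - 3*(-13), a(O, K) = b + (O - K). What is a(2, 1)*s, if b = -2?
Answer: -28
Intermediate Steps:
a(O, K) = -2 + O - K (a(O, K) = -2 + (O - K) = -2 + O - K)
s = 28 (s = -11 + 39 = 28)
a(2, 1)*s = (-2 + 2 - 1*1)*28 = (-2 + 2 - 1)*28 = -1*28 = -28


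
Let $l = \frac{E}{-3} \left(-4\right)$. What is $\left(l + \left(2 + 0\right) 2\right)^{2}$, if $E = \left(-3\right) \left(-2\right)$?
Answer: $144$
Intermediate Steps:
$E = 6$
$l = 8$ ($l = \frac{1}{-3} \cdot 6 \left(-4\right) = \left(- \frac{1}{3}\right) 6 \left(-4\right) = \left(-2\right) \left(-4\right) = 8$)
$\left(l + \left(2 + 0\right) 2\right)^{2} = \left(8 + \left(2 + 0\right) 2\right)^{2} = \left(8 + 2 \cdot 2\right)^{2} = \left(8 + 4\right)^{2} = 12^{2} = 144$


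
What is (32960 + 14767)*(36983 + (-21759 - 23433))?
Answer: -391790943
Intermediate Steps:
(32960 + 14767)*(36983 + (-21759 - 23433)) = 47727*(36983 - 45192) = 47727*(-8209) = -391790943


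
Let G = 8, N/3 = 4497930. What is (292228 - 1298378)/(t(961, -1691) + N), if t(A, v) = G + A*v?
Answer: -1006150/11868747 ≈ -0.084773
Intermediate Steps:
N = 13493790 (N = 3*4497930 = 13493790)
t(A, v) = 8 + A*v
(292228 - 1298378)/(t(961, -1691) + N) = (292228 - 1298378)/((8 + 961*(-1691)) + 13493790) = -1006150/((8 - 1625051) + 13493790) = -1006150/(-1625043 + 13493790) = -1006150/11868747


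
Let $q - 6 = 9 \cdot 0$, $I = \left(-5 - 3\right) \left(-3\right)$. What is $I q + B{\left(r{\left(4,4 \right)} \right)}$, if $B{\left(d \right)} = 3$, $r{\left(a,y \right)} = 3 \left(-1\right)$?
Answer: $147$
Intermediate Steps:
$r{\left(a,y \right)} = -3$
$I = 24$ ($I = \left(-8\right) \left(-3\right) = 24$)
$q = 6$ ($q = 6 + 9 \cdot 0 = 6 + 0 = 6$)
$I q + B{\left(r{\left(4,4 \right)} \right)} = 24 \cdot 6 + 3 = 144 + 3 = 147$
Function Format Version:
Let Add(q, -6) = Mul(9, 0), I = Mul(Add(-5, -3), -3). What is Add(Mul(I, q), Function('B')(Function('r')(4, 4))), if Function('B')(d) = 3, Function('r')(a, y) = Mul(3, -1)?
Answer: 147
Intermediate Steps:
Function('r')(a, y) = -3
I = 24 (I = Mul(-8, -3) = 24)
q = 6 (q = Add(6, Mul(9, 0)) = Add(6, 0) = 6)
Add(Mul(I, q), Function('B')(Function('r')(4, 4))) = Add(Mul(24, 6), 3) = Add(144, 3) = 147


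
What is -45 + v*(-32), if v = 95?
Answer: -3085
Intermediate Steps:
-45 + v*(-32) = -45 + 95*(-32) = -45 - 3040 = -3085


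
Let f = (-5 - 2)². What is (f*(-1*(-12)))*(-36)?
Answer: -21168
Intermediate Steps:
f = 49 (f = (-7)² = 49)
(f*(-1*(-12)))*(-36) = (49*(-1*(-12)))*(-36) = (49*12)*(-36) = 588*(-36) = -21168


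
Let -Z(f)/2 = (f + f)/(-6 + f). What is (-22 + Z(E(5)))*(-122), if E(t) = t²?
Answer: 63196/19 ≈ 3326.1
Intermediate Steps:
Z(f) = -4*f/(-6 + f) (Z(f) = -2*(f + f)/(-6 + f) = -2*2*f/(-6 + f) = -4*f/(-6 + f))
(-22 + Z(E(5)))*(-122) = (-22 - 4*5²/(-6 + 5²))*(-122) = (-22 - 4*25/(-6 + 25))*(-122) = (-22 - 4*25/19)*(-122) = (-22 - 4*25*1/19)*(-122) = (-22 - 100/19)*(-122) = -518/19*(-122) = 63196/19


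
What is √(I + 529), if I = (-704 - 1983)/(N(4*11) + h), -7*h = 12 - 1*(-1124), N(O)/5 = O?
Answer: √19685607/202 ≈ 21.965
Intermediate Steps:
N(O) = 5*O
h = -1136/7 (h = -(12 - 1*(-1124))/7 = -(12 + 1124)/7 = -⅐*1136 = -1136/7 ≈ -162.29)
I = -18809/404 (I = (-704 - 1983)/(5*(4*11) - 1136/7) = -2687/(5*44 - 1136/7) = -2687/(220 - 1136/7) = -2687/404/7 = -2687*7/404 = -18809/404 ≈ -46.557)
√(I + 529) = √(-18809/404 + 529) = √(194907/404) = √19685607/202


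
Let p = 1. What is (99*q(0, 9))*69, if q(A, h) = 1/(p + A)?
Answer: 6831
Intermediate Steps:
q(A, h) = 1/(1 + A)
(99*q(0, 9))*69 = (99/(1 + 0))*69 = (99/1)*69 = (99*1)*69 = 99*69 = 6831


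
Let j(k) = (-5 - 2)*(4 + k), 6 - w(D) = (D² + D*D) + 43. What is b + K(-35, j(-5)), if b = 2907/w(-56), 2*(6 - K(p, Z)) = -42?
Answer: 18604/701 ≈ 26.539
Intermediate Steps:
w(D) = -37 - 2*D² (w(D) = 6 - ((D² + D*D) + 43) = 6 - ((D² + D²) + 43) = 6 - (2*D² + 43) = 6 - (43 + 2*D²) = 6 + (-43 - 2*D²) = -37 - 2*D²)
j(k) = -28 - 7*k (j(k) = -7*(4 + k) = -28 - 7*k)
K(p, Z) = 27 (K(p, Z) = 6 - ½*(-42) = 6 + 21 = 27)
b = -323/701 (b = 2907/(-37 - 2*(-56)²) = 2907/(-37 - 2*3136) = 2907/(-37 - 6272) = 2907/(-6309) = 2907*(-1/6309) = -323/701 ≈ -0.46077)
b + K(-35, j(-5)) = -323/701 + 27 = 18604/701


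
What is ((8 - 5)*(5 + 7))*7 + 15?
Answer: 267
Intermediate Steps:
((8 - 5)*(5 + 7))*7 + 15 = (3*12)*7 + 15 = 36*7 + 15 = 252 + 15 = 267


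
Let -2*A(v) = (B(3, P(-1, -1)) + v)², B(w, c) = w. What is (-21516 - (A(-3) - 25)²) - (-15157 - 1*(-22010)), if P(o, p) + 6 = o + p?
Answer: -28994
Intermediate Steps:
P(o, p) = -6 + o + p (P(o, p) = -6 + (o + p) = -6 + o + p)
A(v) = -(3 + v)²/2
(-21516 - (A(-3) - 25)²) - (-15157 - 1*(-22010)) = (-21516 - (-(3 - 3)²/2 - 25)²) - (-15157 - 1*(-22010)) = (-21516 - (-½*0² - 25)²) - (-15157 + 22010) = (-21516 - (-½*0 - 25)²) - 1*6853 = (-21516 - (0 - 25)²) - 6853 = (-21516 - 1*(-25)²) - 6853 = (-21516 - 1*625) - 6853 = (-21516 - 625) - 6853 = -22141 - 6853 = -28994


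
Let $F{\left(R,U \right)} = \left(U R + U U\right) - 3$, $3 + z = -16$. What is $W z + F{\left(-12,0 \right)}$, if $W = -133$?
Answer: $2524$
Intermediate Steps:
$z = -19$ ($z = -3 - 16 = -19$)
$F{\left(R,U \right)} = -3 + U^{2} + R U$ ($F{\left(R,U \right)} = \left(R U + U^{2}\right) - 3 = \left(U^{2} + R U\right) - 3 = -3 + U^{2} + R U$)
$W z + F{\left(-12,0 \right)} = \left(-133\right) \left(-19\right) - \left(3 - 0^{2}\right) = 2527 + \left(-3 + 0 + 0\right) = 2527 - 3 = 2524$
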